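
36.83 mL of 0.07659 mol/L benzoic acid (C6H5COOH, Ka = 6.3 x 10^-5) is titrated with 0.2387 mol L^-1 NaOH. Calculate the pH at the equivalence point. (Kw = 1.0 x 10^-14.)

n(C6H5COOH) = 0.07659 x 0.03683 = 0.002821 mol; V(NaOH) at equivalence = 0.002821/0.2387 = 0.01182 L.
At equivalence all the acid is converted to C6H5COO-; total volume = 0.03683 + 0.01182 = 0.04865 L, so [C6H5COO-] = 0.002821/0.04865 = 0.05798 M.
Kb = Kw/Ka = 1.0e-14 / 6.3 x 10^-5 = 1.59e-10.
[OH^-] = sqrt(Kb x [C6H5COO-]) = sqrt(1.59e-10 x 0.05798) = 3.03e-6 M.
pOH = 5.52, so pH = 14.00 - 5.52 = 8.48.

8.48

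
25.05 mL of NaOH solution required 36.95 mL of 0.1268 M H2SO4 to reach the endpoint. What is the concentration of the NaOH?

n(H2SO4) delivered = 0.1268 x 0.03695 = 0.004685 mol.
The reaction is 2 NaOH + 1 H2SO4, so n(NaOH) = 0.004685 x 2/1 = 0.009371 mol.
[NaOH] = 0.009371 mol / 0.02505 L = 0.374 M.

0.374 M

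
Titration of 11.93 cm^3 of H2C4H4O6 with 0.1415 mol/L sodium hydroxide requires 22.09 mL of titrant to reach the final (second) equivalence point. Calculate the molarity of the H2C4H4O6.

n(NaOH) = 0.1415 x 0.02209 = 0.003126 mol.
At the final (second) equivalence point, 2 mol OH^- react per mol H2C4H4O6, so n(H2C4H4O6) = 0.003126 / 2 = 0.001563 mol.
[H2C4H4O6] = 0.001563 / 0.01193 L = 0.131 M.

0.131 M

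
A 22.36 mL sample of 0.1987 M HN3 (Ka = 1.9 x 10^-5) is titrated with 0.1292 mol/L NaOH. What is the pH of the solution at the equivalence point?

n(HN3) = 0.1987 x 0.02236 = 0.004443 mol; V(NaOH) at equivalence = 0.004443/0.1292 = 0.03439 L.
At equivalence all the acid is converted to N3-; total volume = 0.02236 + 0.03439 = 0.05675 L, so [N3-] = 0.004443/0.05675 = 0.07829 M.
Kb = Kw/Ka = 1.0e-14 / 1.9 x 10^-5 = 5.26e-10.
[OH^-] = sqrt(Kb x [N3-]) = sqrt(5.26e-10 x 0.07829) = 6.42e-6 M.
pOH = 5.19, so pH = 14.00 - 5.19 = 8.81.

8.81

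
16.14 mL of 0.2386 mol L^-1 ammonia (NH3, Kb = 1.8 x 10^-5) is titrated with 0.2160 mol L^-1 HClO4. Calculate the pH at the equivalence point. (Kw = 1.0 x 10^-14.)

n(NH3) = 0.2386 x 0.01614 = 0.003851 mol; V(HClO4) at equivalence = 0.003851/0.2160 = 0.01783 L.
At equivalence the base is fully converted to NH4+; total volume = 0.03397 L, so [NH4+] = 0.003851/0.03397 = 0.1134 M.
Ka(NH4+) = Kw/Kb = 1.0e-14 / 1.8 x 10^-5 = 5.56e-10.
[H^+] = sqrt(Ka x [NH4+]) = sqrt(5.56e-10 x 0.1134) = 7.94e-6 M.
pH = -log(7.94e-6) = 5.10.

5.10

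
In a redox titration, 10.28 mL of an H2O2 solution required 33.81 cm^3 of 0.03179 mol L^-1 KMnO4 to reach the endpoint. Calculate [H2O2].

0.261 M

n(KMnO4) = 0.03179 x 0.03381 = 0.001075 mol.
From the balanced equation, 2 mol KMnO4 reacts with 5 mol H2O2, so n(H2O2) = 0.001075 x 5/2 = 0.002687 mol.
[H2O2] = 0.002687 / 0.01028 L = 0.261 M.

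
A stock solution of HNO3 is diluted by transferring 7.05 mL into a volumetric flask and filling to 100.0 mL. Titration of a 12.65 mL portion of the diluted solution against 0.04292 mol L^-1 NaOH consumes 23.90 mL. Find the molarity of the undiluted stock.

n(NaOH) = 0.04292 x 0.02390 = 0.001026 mol.
n(HNO3) in the aliquot = 0.001026 mol.
[diluted HNO3] = 0.001026 / 0.01265 = 0.08109 M.
Dilution factor = 100.0/7.050 = 14.18, so [stock] = 0.08109 x 14.18 = 1.15 M.

1.15 M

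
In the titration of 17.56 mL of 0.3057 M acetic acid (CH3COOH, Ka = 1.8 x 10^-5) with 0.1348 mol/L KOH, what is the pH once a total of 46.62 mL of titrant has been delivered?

n(acid) = 0.3057 x 0.01756 = 0.005368 mol; n(KOH) added = 0.1348 x 0.04662 = 0.006284 mol.
Base is in excess by 0.006284 - 0.005368 = 0.0009163 mol in a total volume of 0.06418 L.
[OH^-] = 0.0009163/0.06418 = 0.01428 M, so pOH = 1.85 and pH = 14.00 - 1.85 = 12.15.

12.15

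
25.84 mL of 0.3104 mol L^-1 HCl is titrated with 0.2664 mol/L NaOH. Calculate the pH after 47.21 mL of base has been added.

12.79

n(acid) = 0.3104 x 0.02584 = 0.008021 mol; n(NaOH) added = 0.2664 x 0.04721 = 0.01258 mol.
Base is in excess by 0.01258 - 0.008021 = 0.004556 mol in a total volume of 0.07305 L.
[OH^-] = 0.004556/0.07305 = 0.06237 M, so pOH = 1.21 and pH = 14.00 - 1.21 = 12.79.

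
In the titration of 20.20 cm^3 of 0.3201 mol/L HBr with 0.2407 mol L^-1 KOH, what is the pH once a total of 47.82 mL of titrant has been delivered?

12.87

n(acid) = 0.3201 x 0.02020 = 0.006466 mol; n(KOH) added = 0.2407 x 0.04782 = 0.01151 mol.
Base is in excess by 0.01151 - 0.006466 = 0.005044 mol in a total volume of 0.06802 L.
[OH^-] = 0.005044/0.06802 = 0.07416 M, so pOH = 1.13 and pH = 14.00 - 1.13 = 12.87.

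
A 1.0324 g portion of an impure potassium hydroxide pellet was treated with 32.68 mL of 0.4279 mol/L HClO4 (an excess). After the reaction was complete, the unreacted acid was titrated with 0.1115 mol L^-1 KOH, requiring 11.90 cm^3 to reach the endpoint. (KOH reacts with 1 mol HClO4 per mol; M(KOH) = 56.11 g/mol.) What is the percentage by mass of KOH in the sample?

68.8%

Total n(HClO4) added = 0.4279 x 0.03268 = 0.01398 mol.
n(KOH) used = 0.1115 x 0.01190 = 0.001327 mol, which equals the excess n(HClO4).
So n(HClO4) consumed by the sample = 0.01398 - 0.001327 = 0.01266 mol.
n(KOH) = 0.01266 / 1 = 0.01266 mol.
mass KOH = 0.01266 x 56.11 = 0.7102 g, so %KOH = 0.7102/1.0324 x 100 = 68.8%.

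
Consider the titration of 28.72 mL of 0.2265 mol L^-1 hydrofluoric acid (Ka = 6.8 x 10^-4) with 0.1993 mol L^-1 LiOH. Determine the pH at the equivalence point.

n(HF) = 0.2265 x 0.02872 = 0.006505 mol; V(LiOH) at equivalence = 0.006505/0.1993 = 0.03264 L.
At equivalence all the acid is converted to F-; total volume = 0.02872 + 0.03264 = 0.06136 L, so [F-] = 0.006505/0.06136 = 0.1060 M.
Kb = Kw/Ka = 1.0e-14 / 6.8 x 10^-4 = 1.47e-11.
[OH^-] = sqrt(Kb x [F-]) = sqrt(1.47e-11 x 0.1060) = 1.25e-6 M.
pOH = 5.90, so pH = 14.00 - 5.90 = 8.10.

8.10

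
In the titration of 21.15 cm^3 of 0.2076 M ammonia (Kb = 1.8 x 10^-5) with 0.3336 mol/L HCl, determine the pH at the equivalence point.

5.07

n(NH3) = 0.2076 x 0.02115 = 0.004391 mol; V(HCl) at equivalence = 0.004391/0.3336 = 0.01316 L.
At equivalence the base is fully converted to NH4+; total volume = 0.03431 L, so [NH4+] = 0.004391/0.03431 = 0.1280 M.
Ka(NH4+) = Kw/Kb = 1.0e-14 / 1.8 x 10^-5 = 5.56e-10.
[H^+] = sqrt(Ka x [NH4+]) = sqrt(5.56e-10 x 0.1280) = 8.43e-6 M.
pH = -log(8.43e-6) = 5.07.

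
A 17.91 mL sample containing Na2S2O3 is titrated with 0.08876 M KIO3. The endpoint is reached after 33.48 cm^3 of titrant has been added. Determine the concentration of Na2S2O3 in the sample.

0.996 M

n(KIO3) = 0.08876 x 0.03348 = 0.002972 mol.
From the balanced equation, 1 mol KIO3 reacts with 6 mol Na2S2O3, so n(Na2S2O3) = 0.002972 x 6/1 = 0.01783 mol.
[Na2S2O3] = 0.01783 / 0.01791 L = 0.996 M.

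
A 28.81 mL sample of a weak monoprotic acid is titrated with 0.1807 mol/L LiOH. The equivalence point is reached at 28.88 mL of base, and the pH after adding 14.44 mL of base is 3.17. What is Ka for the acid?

6.8 x 10^-4

14.44 mL is half of the equivalence volume, so this is the half-equivalence point where [HA] = [A^-].
At half-equivalence pH = pKa, so pKa = 3.17.
Ka = 10^(-3.17) = 6.8 x 10^-4.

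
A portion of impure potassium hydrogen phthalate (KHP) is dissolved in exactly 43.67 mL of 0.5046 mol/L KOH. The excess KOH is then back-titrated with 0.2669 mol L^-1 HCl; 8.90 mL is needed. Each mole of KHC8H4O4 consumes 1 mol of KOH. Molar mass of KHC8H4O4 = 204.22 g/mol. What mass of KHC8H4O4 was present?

Total n(KOH) added = 0.5046 x 0.04367 = 0.02204 mol.
n(HCl) used = 0.2669 x 0.008900 = 0.002375 mol, which equals the excess n(KOH).
So n(KOH) consumed by the sample = 0.02204 - 0.002375 = 0.01966 mol.
n(KHC8H4O4) = 0.01966 / 1 = 0.01966 mol.
mass = 0.01966 mol x 204.22 g/mol = 4.02 g.

4.02 g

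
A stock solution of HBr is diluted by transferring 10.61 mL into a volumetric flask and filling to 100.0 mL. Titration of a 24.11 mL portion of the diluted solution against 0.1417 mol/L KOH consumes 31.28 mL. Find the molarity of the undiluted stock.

1.73 M

n(KOH) = 0.1417 x 0.03128 = 0.004432 mol.
n(HBr) in the aliquot = 0.004432 mol.
[diluted HBr] = 0.004432 / 0.02411 = 0.1838 M.
Dilution factor = 100.0/10.61 = 9.425, so [stock] = 0.1838 x 9.425 = 1.73 M.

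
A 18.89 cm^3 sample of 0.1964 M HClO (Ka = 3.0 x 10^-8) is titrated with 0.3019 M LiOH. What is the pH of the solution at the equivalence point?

10.30

n(HClO) = 0.1964 x 0.01889 = 0.003710 mol; V(LiOH) at equivalence = 0.003710/0.3019 = 0.01229 L.
At equivalence all the acid is converted to ClO-; total volume = 0.01889 + 0.01229 = 0.03118 L, so [ClO-] = 0.003710/0.03118 = 0.1190 M.
Kb = Kw/Ka = 1.0e-14 / 3.0 x 10^-8 = 3.33e-7.
[OH^-] = sqrt(Kb x [ClO-]) = sqrt(3.33e-7 x 0.1190) = 0.000199 M.
pOH = 3.70, so pH = 14.00 - 3.70 = 10.30.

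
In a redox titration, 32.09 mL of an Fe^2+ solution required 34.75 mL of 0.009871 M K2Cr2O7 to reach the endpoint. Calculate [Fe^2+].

n(K2Cr2O7) = 0.009871 x 0.03475 = 0.0003430 mol.
From the balanced equation, 1 mol K2Cr2O7 reacts with 6 mol Fe^2+, so n(Fe^2+) = 0.0003430 x 6/1 = 0.002058 mol.
[Fe^2+] = 0.002058 / 0.03209 L = 0.0641 M.

0.0641 M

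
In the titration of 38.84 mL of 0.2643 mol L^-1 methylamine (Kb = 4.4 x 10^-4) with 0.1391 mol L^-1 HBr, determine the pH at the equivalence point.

5.84

n(CH3NH2) = 0.2643 x 0.03884 = 0.01027 mol; V(HBr) at equivalence = 0.01027/0.1391 = 0.07380 L.
At equivalence the base is fully converted to CH3NH3+; total volume = 0.1126 L, so [CH3NH3+] = 0.01027/0.1126 = 0.09114 M.
Ka(CH3NH3+) = Kw/Kb = 1.0e-14 / 4.4 x 10^-4 = 2.27e-11.
[H^+] = sqrt(Ka x [CH3NH3+]) = sqrt(2.27e-11 x 0.09114) = 1.44e-6 M.
pH = -log(1.44e-6) = 5.84.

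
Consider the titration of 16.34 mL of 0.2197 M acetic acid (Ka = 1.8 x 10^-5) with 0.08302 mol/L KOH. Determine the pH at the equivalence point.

8.76

n(CH3COOH) = 0.2197 x 0.01634 = 0.003590 mol; V(KOH) at equivalence = 0.003590/0.08302 = 0.04324 L.
At equivalence all the acid is converted to CH3COO-; total volume = 0.01634 + 0.04324 = 0.05958 L, so [CH3COO-] = 0.003590/0.05958 = 0.06025 M.
Kb = Kw/Ka = 1.0e-14 / 1.8 x 10^-5 = 5.56e-10.
[OH^-] = sqrt(Kb x [CH3COO-]) = sqrt(5.56e-10 x 0.06025) = 5.79e-6 M.
pOH = 5.24, so pH = 14.00 - 5.24 = 8.76.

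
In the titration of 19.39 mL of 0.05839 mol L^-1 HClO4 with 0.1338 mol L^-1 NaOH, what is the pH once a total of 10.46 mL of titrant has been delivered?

n(acid) = 0.05839 x 0.01939 = 0.001132 mol; n(NaOH) added = 0.1338 x 0.01046 = 0.001400 mol.
Base is in excess by 0.001400 - 0.001132 = 0.0002674 mol in a total volume of 0.02985 L.
[OH^-] = 0.0002674/0.02985 = 0.008957 M, so pOH = 2.05 and pH = 14.00 - 2.05 = 11.95.

11.95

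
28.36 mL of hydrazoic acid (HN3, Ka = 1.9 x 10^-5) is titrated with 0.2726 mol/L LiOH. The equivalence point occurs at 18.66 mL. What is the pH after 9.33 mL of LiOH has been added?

4.72

9.33 mL is exactly half the equivalence volume (18.66/2), i.e. the half-equivalence point.
There, n(HA) = n(A^-), so pH = pKa = -log(1.9 x 10^-5) = 4.72.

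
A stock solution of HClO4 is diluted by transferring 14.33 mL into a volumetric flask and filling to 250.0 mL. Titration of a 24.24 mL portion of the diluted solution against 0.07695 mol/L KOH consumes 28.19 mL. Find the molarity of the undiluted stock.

1.56 M

n(KOH) = 0.07695 x 0.02819 = 0.002169 mol.
n(HClO4) in the aliquot = 0.002169 mol.
[diluted HClO4] = 0.002169 / 0.02424 = 0.08949 M.
Dilution factor = 250.0/14.33 = 17.45, so [stock] = 0.08949 x 17.45 = 1.56 M.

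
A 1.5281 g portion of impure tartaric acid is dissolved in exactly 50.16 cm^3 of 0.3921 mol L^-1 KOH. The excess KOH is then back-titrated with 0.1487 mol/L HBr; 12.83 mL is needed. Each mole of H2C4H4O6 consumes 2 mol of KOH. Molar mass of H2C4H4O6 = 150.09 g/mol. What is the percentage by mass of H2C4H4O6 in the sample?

87.2%

Total n(KOH) added = 0.3921 x 0.05016 = 0.01967 mol.
n(HBr) used = 0.1487 x 0.01283 = 0.001908 mol, which equals the excess n(KOH).
So n(KOH) consumed by the sample = 0.01967 - 0.001908 = 0.01776 mol.
n(H2C4H4O6) = 0.01776 / 2 = 0.008880 mol.
mass H2C4H4O6 = 0.008880 x 150.09 = 1.333 g, so %H2C4H4O6 = 1.333/1.5281 x 100 = 87.2%.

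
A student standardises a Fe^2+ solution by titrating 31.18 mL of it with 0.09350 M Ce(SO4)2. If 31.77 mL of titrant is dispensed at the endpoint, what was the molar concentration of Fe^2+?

n(Ce(SO4)2) = 0.09350 x 0.03177 = 0.002970 mol.
From the balanced equation, 1 mol Ce(SO4)2 reacts with 1 mol Fe^2+, so n(Fe^2+) = 0.002970 x 1/1 = 0.002970 mol.
[Fe^2+] = 0.002970 / 0.03118 L = 0.0953 M.

0.0953 M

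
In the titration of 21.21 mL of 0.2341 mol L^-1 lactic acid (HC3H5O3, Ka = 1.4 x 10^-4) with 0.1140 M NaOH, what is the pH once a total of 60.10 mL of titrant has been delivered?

12.37

n(acid) = 0.2341 x 0.02121 = 0.004965 mol; n(NaOH) added = 0.1140 x 0.06010 = 0.006851 mol.
Base is in excess by 0.006851 - 0.004965 = 0.001886 mol in a total volume of 0.08131 L.
[OH^-] = 0.001886/0.08131 = 0.02320 M, so pOH = 1.63 and pH = 14.00 - 1.63 = 12.37.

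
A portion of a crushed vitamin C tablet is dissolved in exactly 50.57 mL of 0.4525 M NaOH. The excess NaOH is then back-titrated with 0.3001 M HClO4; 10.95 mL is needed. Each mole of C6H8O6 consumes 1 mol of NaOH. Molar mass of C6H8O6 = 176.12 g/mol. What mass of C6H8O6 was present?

Total n(NaOH) added = 0.4525 x 0.05057 = 0.02288 mol.
n(HClO4) used = 0.3001 x 0.01095 = 0.003286 mol, which equals the excess n(NaOH).
So n(NaOH) consumed by the sample = 0.02288 - 0.003286 = 0.01960 mol.
n(C6H8O6) = 0.01960 / 1 = 0.01960 mol.
mass = 0.01960 mol x 176.12 g/mol = 3.45 g.

3.45 g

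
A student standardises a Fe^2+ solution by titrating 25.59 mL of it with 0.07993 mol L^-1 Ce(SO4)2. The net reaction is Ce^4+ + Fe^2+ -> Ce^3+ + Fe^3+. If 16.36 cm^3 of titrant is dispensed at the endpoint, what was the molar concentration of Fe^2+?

0.0511 M

n(Ce(SO4)2) = 0.07993 x 0.01636 = 0.001308 mol.
From the balanced equation, 1 mol Ce(SO4)2 reacts with 1 mol Fe^2+, so n(Fe^2+) = 0.001308 x 1/1 = 0.001308 mol.
[Fe^2+] = 0.001308 / 0.02559 L = 0.0511 M.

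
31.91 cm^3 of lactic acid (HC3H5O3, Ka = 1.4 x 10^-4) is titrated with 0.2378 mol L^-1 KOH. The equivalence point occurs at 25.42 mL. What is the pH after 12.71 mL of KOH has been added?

3.85

12.71 mL is exactly half the equivalence volume (25.42/2), i.e. the half-equivalence point.
There, n(HA) = n(A^-), so pH = pKa = -log(1.4 x 10^-4) = 3.85.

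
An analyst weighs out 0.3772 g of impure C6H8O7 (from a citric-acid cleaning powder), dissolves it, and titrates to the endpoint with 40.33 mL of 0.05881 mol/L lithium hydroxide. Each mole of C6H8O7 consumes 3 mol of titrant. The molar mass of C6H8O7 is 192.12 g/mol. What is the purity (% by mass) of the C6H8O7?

n(LiOH) = 0.05881 x 0.04033 = 0.002372 mol.
n(C6H8O7) = 0.002372 / 3 = 0.0007906 mol.
mass of C6H8O7 = 0.0007906 x 192.12 = 0.1519 g.
% purity = 0.1519 / 0.3772 x 100 = 40.3%.

40.3%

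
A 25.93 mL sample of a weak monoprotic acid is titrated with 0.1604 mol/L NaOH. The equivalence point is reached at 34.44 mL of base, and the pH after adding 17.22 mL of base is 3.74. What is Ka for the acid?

17.22 mL is half of the equivalence volume, so this is the half-equivalence point where [HA] = [A^-].
At half-equivalence pH = pKa, so pKa = 3.74.
Ka = 10^(-3.74) = 1.8 x 10^-4.

1.8 x 10^-4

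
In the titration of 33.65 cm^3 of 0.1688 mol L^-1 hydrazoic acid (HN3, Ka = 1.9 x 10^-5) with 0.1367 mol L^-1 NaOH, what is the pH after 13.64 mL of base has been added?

Initial n(HN3) = 0.1688 x 0.03365 = 0.005680 mol.
n(NaOH) added = 0.1367 x 0.01364 = 0.001865 mol, converting that many moles of HN3 to N3-.
Remaining n(HN3) = 0.003816 mol; n(N3-) = 0.001865 mol.
By Henderson-Hasselbalch, pH = pKa + log([A^-]/[HA]) = 4.72 + log(0.001865/0.003816) = 4.72 + (-0.31) = 4.41.

4.41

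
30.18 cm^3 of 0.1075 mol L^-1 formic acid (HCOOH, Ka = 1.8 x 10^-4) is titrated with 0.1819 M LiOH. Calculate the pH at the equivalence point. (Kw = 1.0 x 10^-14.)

n(HCOOH) = 0.1075 x 0.03018 = 0.003244 mol; V(LiOH) at equivalence = 0.003244/0.1819 = 0.01784 L.
At equivalence all the acid is converted to HCOO-; total volume = 0.03018 + 0.01784 = 0.04802 L, so [HCOO-] = 0.003244/0.04802 = 0.06757 M.
Kb = Kw/Ka = 1.0e-14 / 1.8 x 10^-4 = 5.56e-11.
[OH^-] = sqrt(Kb x [HCOO-]) = sqrt(5.56e-11 x 0.06757) = 1.94e-6 M.
pOH = 5.71, so pH = 14.00 - 5.71 = 8.29.

8.29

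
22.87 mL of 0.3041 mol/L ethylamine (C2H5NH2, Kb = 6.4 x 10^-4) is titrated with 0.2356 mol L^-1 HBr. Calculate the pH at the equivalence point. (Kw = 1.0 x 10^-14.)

5.84

n(C2H5NH2) = 0.3041 x 0.02287 = 0.006955 mol; V(HBr) at equivalence = 0.006955/0.2356 = 0.02952 L.
At equivalence the base is fully converted to C2H5NH3+; total volume = 0.05239 L, so [C2H5NH3+] = 0.006955/0.05239 = 0.1328 M.
Ka(C2H5NH3+) = Kw/Kb = 1.0e-14 / 6.4 x 10^-4 = 1.56e-11.
[H^+] = sqrt(Ka x [C2H5NH3+]) = sqrt(1.56e-11 x 0.1328) = 1.44e-6 M.
pH = -log(1.44e-6) = 5.84.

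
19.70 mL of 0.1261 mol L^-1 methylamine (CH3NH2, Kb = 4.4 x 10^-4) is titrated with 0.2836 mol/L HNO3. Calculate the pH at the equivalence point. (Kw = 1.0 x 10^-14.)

n(CH3NH2) = 0.1261 x 0.01970 = 0.002484 mol; V(HNO3) at equivalence = 0.002484/0.2836 = 0.008759 L.
At equivalence the base is fully converted to CH3NH3+; total volume = 0.02846 L, so [CH3NH3+] = 0.002484/0.02846 = 0.08729 M.
Ka(CH3NH3+) = Kw/Kb = 1.0e-14 / 4.4 x 10^-4 = 2.27e-11.
[H^+] = sqrt(Ka x [CH3NH3+]) = sqrt(2.27e-11 x 0.08729) = 1.41e-6 M.
pH = -log(1.41e-6) = 5.85.

5.85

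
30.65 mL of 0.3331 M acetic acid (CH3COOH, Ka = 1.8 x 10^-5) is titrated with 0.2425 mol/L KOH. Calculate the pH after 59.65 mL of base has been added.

n(acid) = 0.3331 x 0.03065 = 0.01021 mol; n(KOH) added = 0.2425 x 0.05965 = 0.01447 mol.
Base is in excess by 0.01447 - 0.01021 = 0.004256 mol in a total volume of 0.09030 L.
[OH^-] = 0.004256/0.09030 = 0.04713 M, so pOH = 1.33 and pH = 14.00 - 1.33 = 12.67.

12.67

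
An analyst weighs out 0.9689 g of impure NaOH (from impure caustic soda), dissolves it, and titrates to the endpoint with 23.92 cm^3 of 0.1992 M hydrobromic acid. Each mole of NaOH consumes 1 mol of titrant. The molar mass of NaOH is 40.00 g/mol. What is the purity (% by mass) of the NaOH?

19.7%

n(HBr) = 0.1992 x 0.02392 = 0.004765 mol.
n(NaOH) = 0.004765 / 1 = 0.004765 mol.
mass of NaOH = 0.004765 x 40.00 = 0.1906 g.
% purity = 0.1906 / 0.9689 x 100 = 19.7%.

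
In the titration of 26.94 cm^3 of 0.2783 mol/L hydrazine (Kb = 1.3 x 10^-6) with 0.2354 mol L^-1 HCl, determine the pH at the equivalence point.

n(N2H4) = 0.2783 x 0.02694 = 0.007497 mol; V(HCl) at equivalence = 0.007497/0.2354 = 0.03185 L.
At equivalence the base is fully converted to N2H5+; total volume = 0.05879 L, so [N2H5+] = 0.007497/0.05879 = 0.1275 M.
Ka(N2H5+) = Kw/Kb = 1.0e-14 / 1.3 x 10^-6 = 7.69e-9.
[H^+] = sqrt(Ka x [N2H5+]) = sqrt(7.69e-9 x 0.1275) = 3.13e-5 M.
pH = -log(3.13e-5) = 4.50.

4.50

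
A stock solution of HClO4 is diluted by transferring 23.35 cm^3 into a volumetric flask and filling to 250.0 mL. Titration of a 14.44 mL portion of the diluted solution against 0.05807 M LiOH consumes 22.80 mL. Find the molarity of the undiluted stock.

n(LiOH) = 0.05807 x 0.02280 = 0.001324 mol.
n(HClO4) in the aliquot = 0.001324 mol.
[diluted HClO4] = 0.001324 / 0.01444 = 0.09169 M.
Dilution factor = 250.0/23.35 = 10.71, so [stock] = 0.09169 x 10.71 = 0.982 M.

0.982 M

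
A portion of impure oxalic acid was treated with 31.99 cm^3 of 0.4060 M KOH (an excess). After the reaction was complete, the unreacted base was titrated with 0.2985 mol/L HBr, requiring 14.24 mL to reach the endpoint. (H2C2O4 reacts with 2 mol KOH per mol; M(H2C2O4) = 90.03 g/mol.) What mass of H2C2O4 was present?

0.393 g

Total n(KOH) added = 0.4060 x 0.03199 = 0.01299 mol.
n(HBr) used = 0.2985 x 0.01424 = 0.004251 mol, which equals the excess n(KOH).
So n(KOH) consumed by the sample = 0.01299 - 0.004251 = 0.008737 mol.
n(H2C2O4) = 0.008737 / 2 = 0.004369 mol.
mass = 0.004369 mol x 90.03 g/mol = 0.393 g.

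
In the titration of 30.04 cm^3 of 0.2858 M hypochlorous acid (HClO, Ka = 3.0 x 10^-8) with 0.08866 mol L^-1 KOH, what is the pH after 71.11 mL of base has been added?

7.96

Initial n(HClO) = 0.2858 x 0.03004 = 0.008585 mol.
n(KOH) added = 0.08866 x 0.07111 = 0.006305 mol, converting that many moles of HClO to ClO-.
Remaining n(HClO) = 0.002281 mol; n(ClO-) = 0.006305 mol.
By Henderson-Hasselbalch, pH = pKa + log([A^-]/[HA]) = 7.52 + log(0.006305/0.002281) = 7.52 + (+0.44) = 7.96.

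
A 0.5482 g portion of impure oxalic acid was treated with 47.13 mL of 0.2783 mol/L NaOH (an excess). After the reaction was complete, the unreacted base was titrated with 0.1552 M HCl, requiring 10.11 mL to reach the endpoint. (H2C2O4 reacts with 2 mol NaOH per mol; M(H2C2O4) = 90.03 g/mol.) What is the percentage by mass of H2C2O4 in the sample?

Total n(NaOH) added = 0.2783 x 0.04713 = 0.01312 mol.
n(HCl) used = 0.1552 x 0.01011 = 0.001569 mol, which equals the excess n(NaOH).
So n(NaOH) consumed by the sample = 0.01312 - 0.001569 = 0.01155 mol.
n(H2C2O4) = 0.01155 / 2 = 0.005774 mol.
mass H2C2O4 = 0.005774 x 90.03 = 0.5198 g, so %H2C2O4 = 0.5198/0.5482 x 100 = 94.8%.

94.8%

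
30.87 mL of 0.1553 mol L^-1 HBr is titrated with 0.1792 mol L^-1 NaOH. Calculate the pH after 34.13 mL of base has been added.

12.31

n(acid) = 0.1553 x 0.03087 = 0.004794 mol; n(NaOH) added = 0.1792 x 0.03413 = 0.006116 mol.
Base is in excess by 0.006116 - 0.004794 = 0.001322 mol in a total volume of 0.06500 L.
[OH^-] = 0.001322/0.06500 = 0.02034 M, so pOH = 1.69 and pH = 14.00 - 1.69 = 12.31.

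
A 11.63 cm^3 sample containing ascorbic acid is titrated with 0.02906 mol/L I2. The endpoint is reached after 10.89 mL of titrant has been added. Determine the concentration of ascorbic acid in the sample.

0.0272 M

n(I2) = 0.02906 x 0.01089 = 0.0003165 mol.
From the balanced equation, 1 mol I2 reacts with 1 mol ascorbic acid, so n(ascorbic acid) = 0.0003165 x 1/1 = 0.0003165 mol.
[ascorbic acid] = 0.0003165 / 0.01163 L = 0.0272 M.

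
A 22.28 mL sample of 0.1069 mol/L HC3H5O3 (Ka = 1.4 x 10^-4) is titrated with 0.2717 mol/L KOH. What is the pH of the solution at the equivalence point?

n(HC3H5O3) = 0.1069 x 0.02228 = 0.002382 mol; V(KOH) at equivalence = 0.002382/0.2717 = 0.008766 L.
At equivalence all the acid is converted to C3H5O3-; total volume = 0.02228 + 0.008766 = 0.03105 L, so [C3H5O3-] = 0.002382/0.03105 = 0.07672 M.
Kb = Kw/Ka = 1.0e-14 / 1.4 x 10^-4 = 7.14e-11.
[OH^-] = sqrt(Kb x [C3H5O3-]) = sqrt(7.14e-11 x 0.07672) = 2.34e-6 M.
pOH = 5.63, so pH = 14.00 - 5.63 = 8.37.

8.37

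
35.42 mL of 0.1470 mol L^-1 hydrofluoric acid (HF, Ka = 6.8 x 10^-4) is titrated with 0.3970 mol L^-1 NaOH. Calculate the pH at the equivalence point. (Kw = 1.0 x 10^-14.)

n(HF) = 0.1470 x 0.03542 = 0.005207 mol; V(NaOH) at equivalence = 0.005207/0.3970 = 0.01312 L.
At equivalence all the acid is converted to F-; total volume = 0.03542 + 0.01312 = 0.04854 L, so [F-] = 0.005207/0.04854 = 0.1073 M.
Kb = Kw/Ka = 1.0e-14 / 6.8 x 10^-4 = 1.47e-11.
[OH^-] = sqrt(Kb x [F-]) = sqrt(1.47e-11 x 0.1073) = 1.26e-6 M.
pOH = 5.90, so pH = 14.00 - 5.90 = 8.10.

8.10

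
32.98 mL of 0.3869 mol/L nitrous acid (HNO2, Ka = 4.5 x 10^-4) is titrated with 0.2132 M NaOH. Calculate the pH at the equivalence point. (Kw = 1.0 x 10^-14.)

n(HNO2) = 0.3869 x 0.03298 = 0.01276 mol; V(NaOH) at equivalence = 0.01276/0.2132 = 0.05985 L.
At equivalence all the acid is converted to NO2-; total volume = 0.03298 + 0.05985 = 0.09283 L, so [NO2-] = 0.01276/0.09283 = 0.1375 M.
Kb = Kw/Ka = 1.0e-14 / 4.5 x 10^-4 = 2.22e-11.
[OH^-] = sqrt(Kb x [NO2-]) = sqrt(2.22e-11 x 0.1375) = 1.75e-6 M.
pOH = 5.76, so pH = 14.00 - 5.76 = 8.24.

8.24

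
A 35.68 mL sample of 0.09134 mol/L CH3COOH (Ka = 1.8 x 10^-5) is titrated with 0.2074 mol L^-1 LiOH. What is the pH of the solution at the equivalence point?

8.77

n(CH3COOH) = 0.09134 x 0.03568 = 0.003259 mol; V(LiOH) at equivalence = 0.003259/0.2074 = 0.01571 L.
At equivalence all the acid is converted to CH3COO-; total volume = 0.03568 + 0.01571 = 0.05139 L, so [CH3COO-] = 0.003259/0.05139 = 0.06341 M.
Kb = Kw/Ka = 1.0e-14 / 1.8 x 10^-5 = 5.56e-10.
[OH^-] = sqrt(Kb x [CH3COO-]) = sqrt(5.56e-10 x 0.06341) = 5.94e-6 M.
pOH = 5.23, so pH = 14.00 - 5.23 = 8.77.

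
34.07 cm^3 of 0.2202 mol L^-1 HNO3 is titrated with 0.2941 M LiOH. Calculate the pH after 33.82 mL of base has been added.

n(acid) = 0.2202 x 0.03407 = 0.007502 mol; n(LiOH) added = 0.2941 x 0.03382 = 0.009946 mol.
Base is in excess by 0.009946 - 0.007502 = 0.002444 mol in a total volume of 0.06789 L.
[OH^-] = 0.002444/0.06789 = 0.03600 M, so pOH = 1.44 and pH = 14.00 - 1.44 = 12.56.

12.56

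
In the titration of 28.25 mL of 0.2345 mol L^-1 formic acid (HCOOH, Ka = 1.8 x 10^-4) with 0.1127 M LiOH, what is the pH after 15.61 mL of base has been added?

Initial n(HCOOH) = 0.2345 x 0.02825 = 0.006625 mol.
n(LiOH) added = 0.1127 x 0.01561 = 0.001759 mol, converting that many moles of HCOOH to HCOO-.
Remaining n(HCOOH) = 0.004865 mol; n(HCOO-) = 0.001759 mol.
By Henderson-Hasselbalch, pH = pKa + log([A^-]/[HA]) = 3.74 + log(0.001759/0.004865) = 3.74 + (-0.44) = 3.30.

3.30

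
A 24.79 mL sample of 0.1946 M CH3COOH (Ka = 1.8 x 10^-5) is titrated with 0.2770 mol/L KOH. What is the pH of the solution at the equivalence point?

8.90

n(CH3COOH) = 0.1946 x 0.02479 = 0.004824 mol; V(KOH) at equivalence = 0.004824/0.2770 = 0.01742 L.
At equivalence all the acid is converted to CH3COO-; total volume = 0.02479 + 0.01742 = 0.04221 L, so [CH3COO-] = 0.004824/0.04221 = 0.1143 M.
Kb = Kw/Ka = 1.0e-14 / 1.8 x 10^-5 = 5.56e-10.
[OH^-] = sqrt(Kb x [CH3COO-]) = sqrt(5.56e-10 x 0.1143) = 7.97e-6 M.
pOH = 5.10, so pH = 14.00 - 5.10 = 8.90.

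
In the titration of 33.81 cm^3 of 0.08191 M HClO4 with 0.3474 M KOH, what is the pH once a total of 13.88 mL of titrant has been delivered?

12.63

n(acid) = 0.08191 x 0.03381 = 0.002769 mol; n(KOH) added = 0.3474 x 0.01388 = 0.004822 mol.
Base is in excess by 0.004822 - 0.002769 = 0.002053 mol in a total volume of 0.04769 L.
[OH^-] = 0.002053/0.04769 = 0.04304 M, so pOH = 1.37 and pH = 14.00 - 1.37 = 12.63.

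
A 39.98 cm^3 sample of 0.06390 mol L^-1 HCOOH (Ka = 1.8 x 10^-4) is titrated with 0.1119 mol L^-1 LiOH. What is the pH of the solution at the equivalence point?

8.18

n(HCOOH) = 0.06390 x 0.03998 = 0.002555 mol; V(LiOH) at equivalence = 0.002555/0.1119 = 0.02283 L.
At equivalence all the acid is converted to HCOO-; total volume = 0.03998 + 0.02283 = 0.06281 L, so [HCOO-] = 0.002555/0.06281 = 0.04067 M.
Kb = Kw/Ka = 1.0e-14 / 1.8 x 10^-4 = 5.56e-11.
[OH^-] = sqrt(Kb x [HCOO-]) = sqrt(5.56e-11 x 0.04067) = 1.50e-6 M.
pOH = 5.82, so pH = 14.00 - 5.82 = 8.18.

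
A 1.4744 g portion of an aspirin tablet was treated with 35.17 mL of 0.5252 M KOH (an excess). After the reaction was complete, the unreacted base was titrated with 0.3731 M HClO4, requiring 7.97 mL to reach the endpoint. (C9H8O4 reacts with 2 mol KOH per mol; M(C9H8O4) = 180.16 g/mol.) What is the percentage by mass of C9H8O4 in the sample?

94.7%

Total n(KOH) added = 0.5252 x 0.03517 = 0.01847 mol.
n(HClO4) used = 0.3731 x 0.007970 = 0.002974 mol, which equals the excess n(KOH).
So n(KOH) consumed by the sample = 0.01847 - 0.002974 = 0.01550 mol.
n(C9H8O4) = 0.01550 / 2 = 0.007749 mol.
mass C9H8O4 = 0.007749 x 180.16 = 1.396 g, so %C9H8O4 = 1.396/1.4744 x 100 = 94.7%.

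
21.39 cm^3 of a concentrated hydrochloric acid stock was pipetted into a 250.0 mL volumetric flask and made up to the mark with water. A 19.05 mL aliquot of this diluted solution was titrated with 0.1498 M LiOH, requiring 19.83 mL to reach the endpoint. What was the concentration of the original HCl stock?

1.82 M

n(LiOH) = 0.1498 x 0.01983 = 0.002971 mol.
n(HCl) in the aliquot = 0.002971 mol.
[diluted HCl] = 0.002971 / 0.01905 = 0.1559 M.
Dilution factor = 250.0/21.39 = 11.69, so [stock] = 0.1559 x 11.69 = 1.82 M.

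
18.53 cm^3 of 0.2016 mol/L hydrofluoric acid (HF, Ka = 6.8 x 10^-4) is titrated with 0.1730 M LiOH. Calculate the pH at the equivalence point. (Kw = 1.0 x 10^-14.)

8.07

n(HF) = 0.2016 x 0.01853 = 0.003736 mol; V(LiOH) at equivalence = 0.003736/0.1730 = 0.02159 L.
At equivalence all the acid is converted to F-; total volume = 0.01853 + 0.02159 = 0.04012 L, so [F-] = 0.003736/0.04012 = 0.09310 M.
Kb = Kw/Ka = 1.0e-14 / 6.8 x 10^-4 = 1.47e-11.
[OH^-] = sqrt(Kb x [F-]) = sqrt(1.47e-11 x 0.09310) = 1.17e-6 M.
pOH = 5.93, so pH = 14.00 - 5.93 = 8.07.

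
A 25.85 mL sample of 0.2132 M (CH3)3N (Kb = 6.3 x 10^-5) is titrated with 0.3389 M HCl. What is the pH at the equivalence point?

5.34

n((CH3)3N) = 0.2132 x 0.02585 = 0.005511 mol; V(HCl) at equivalence = 0.005511/0.3389 = 0.01626 L.
At equivalence the base is fully converted to (CH3)3NH+; total volume = 0.04211 L, so [(CH3)3NH+] = 0.005511/0.04211 = 0.1309 M.
Ka((CH3)3NH+) = Kw/Kb = 1.0e-14 / 6.3 x 10^-5 = 1.59e-10.
[H^+] = sqrt(Ka x [(CH3)3NH+]) = sqrt(1.59e-10 x 0.1309) = 4.56e-6 M.
pH = -log(4.56e-6) = 5.34.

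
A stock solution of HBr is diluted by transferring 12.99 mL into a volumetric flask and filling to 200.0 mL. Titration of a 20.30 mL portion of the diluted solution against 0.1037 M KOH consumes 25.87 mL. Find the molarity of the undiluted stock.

2.03 M

n(KOH) = 0.1037 x 0.02587 = 0.002683 mol.
n(HBr) in the aliquot = 0.002683 mol.
[diluted HBr] = 0.002683 / 0.02030 = 0.1322 M.
Dilution factor = 200.0/12.99 = 15.40, so [stock] = 0.1322 x 15.40 = 2.03 M.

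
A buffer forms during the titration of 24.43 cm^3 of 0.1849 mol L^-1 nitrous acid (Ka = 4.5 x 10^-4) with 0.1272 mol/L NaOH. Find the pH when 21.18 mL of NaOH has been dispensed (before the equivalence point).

Initial n(HNO2) = 0.1849 x 0.02443 = 0.004517 mol.
n(NaOH) added = 0.1272 x 0.02118 = 0.002694 mol, converting that many moles of HNO2 to NO2-.
Remaining n(HNO2) = 0.001823 mol; n(NO2-) = 0.002694 mol.
By Henderson-Hasselbalch, pH = pKa + log([A^-]/[HA]) = 3.35 + log(0.002694/0.001823) = 3.35 + (+0.17) = 3.52.

3.52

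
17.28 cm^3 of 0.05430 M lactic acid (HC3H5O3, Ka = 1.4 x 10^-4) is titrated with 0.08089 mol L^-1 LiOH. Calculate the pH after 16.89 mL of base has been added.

n(acid) = 0.05430 x 0.01728 = 0.0009383 mol; n(LiOH) added = 0.08089 x 0.01689 = 0.001366 mol.
Base is in excess by 0.001366 - 0.0009383 = 0.0004279 mol in a total volume of 0.03417 L.
[OH^-] = 0.0004279/0.03417 = 0.01252 M, so pOH = 1.90 and pH = 14.00 - 1.90 = 12.10.

12.10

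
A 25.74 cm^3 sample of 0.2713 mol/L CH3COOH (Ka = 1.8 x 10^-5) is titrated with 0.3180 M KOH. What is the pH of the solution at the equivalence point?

n(CH3COOH) = 0.2713 x 0.02574 = 0.006983 mol; V(KOH) at equivalence = 0.006983/0.3180 = 0.02196 L.
At equivalence all the acid is converted to CH3COO-; total volume = 0.02574 + 0.02196 = 0.04770 L, so [CH3COO-] = 0.006983/0.04770 = 0.1464 M.
Kb = Kw/Ka = 1.0e-14 / 1.8 x 10^-5 = 5.56e-10.
[OH^-] = sqrt(Kb x [CH3COO-]) = sqrt(5.56e-10 x 0.1464) = 9.02e-6 M.
pOH = 5.04, so pH = 14.00 - 5.04 = 8.96.

8.96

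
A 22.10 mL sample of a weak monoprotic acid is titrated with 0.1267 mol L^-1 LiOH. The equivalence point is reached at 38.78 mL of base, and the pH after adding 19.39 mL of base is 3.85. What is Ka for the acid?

1.4 x 10^-4

19.39 mL is half of the equivalence volume, so this is the half-equivalence point where [HA] = [A^-].
At half-equivalence pH = pKa, so pKa = 3.85.
Ka = 10^(-3.85) = 1.4 x 10^-4.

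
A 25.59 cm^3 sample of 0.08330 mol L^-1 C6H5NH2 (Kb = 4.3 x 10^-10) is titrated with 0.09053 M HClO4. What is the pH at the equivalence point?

n(C6H5NH2) = 0.08330 x 0.02559 = 0.002132 mol; V(HClO4) at equivalence = 0.002132/0.09053 = 0.02355 L.
At equivalence the base is fully converted to C6H5NH3+; total volume = 0.04914 L, so [C6H5NH3+] = 0.002132/0.04914 = 0.04338 M.
Ka(C6H5NH3+) = Kw/Kb = 1.0e-14 / 4.3 x 10^-10 = 2.33e-5.
[H^+] = sqrt(Ka x [C6H5NH3+]) = sqrt(2.33e-5 x 0.04338) = 0.00100 M.
pH = -log(0.00100) = 3.00.

3.00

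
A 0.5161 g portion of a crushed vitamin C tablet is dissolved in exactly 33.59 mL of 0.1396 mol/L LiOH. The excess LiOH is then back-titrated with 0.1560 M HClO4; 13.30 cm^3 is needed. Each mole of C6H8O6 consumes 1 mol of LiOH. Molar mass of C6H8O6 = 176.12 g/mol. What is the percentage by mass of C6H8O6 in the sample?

89.2%

Total n(LiOH) added = 0.1396 x 0.03359 = 0.004689 mol.
n(HClO4) used = 0.1560 x 0.01330 = 0.002075 mol, which equals the excess n(LiOH).
So n(LiOH) consumed by the sample = 0.004689 - 0.002075 = 0.002614 mol.
n(C6H8O6) = 0.002614 / 1 = 0.002614 mol.
mass C6H8O6 = 0.002614 x 176.12 = 0.4604 g, so %C6H8O6 = 0.4604/0.5161 x 100 = 89.2%.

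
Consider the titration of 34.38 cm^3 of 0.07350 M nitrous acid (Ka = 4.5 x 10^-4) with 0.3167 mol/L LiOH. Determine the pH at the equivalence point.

8.06

n(HNO2) = 0.07350 x 0.03438 = 0.002527 mol; V(LiOH) at equivalence = 0.002527/0.3167 = 0.007979 L.
At equivalence all the acid is converted to NO2-; total volume = 0.03438 + 0.007979 = 0.04236 L, so [NO2-] = 0.002527/0.04236 = 0.05966 M.
Kb = Kw/Ka = 1.0e-14 / 4.5 x 10^-4 = 2.22e-11.
[OH^-] = sqrt(Kb x [NO2-]) = sqrt(2.22e-11 x 0.05966) = 1.15e-6 M.
pOH = 5.94, so pH = 14.00 - 5.94 = 8.06.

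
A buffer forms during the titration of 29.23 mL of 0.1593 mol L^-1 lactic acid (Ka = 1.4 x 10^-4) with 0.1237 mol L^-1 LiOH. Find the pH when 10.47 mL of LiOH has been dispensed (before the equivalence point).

3.44

Initial n(HC3H5O3) = 0.1593 x 0.02923 = 0.004656 mol.
n(LiOH) added = 0.1237 x 0.01047 = 0.001295 mol, converting that many moles of HC3H5O3 to C3H5O3-.
Remaining n(HC3H5O3) = 0.003361 mol; n(C3H5O3-) = 0.001295 mol.
By Henderson-Hasselbalch, pH = pKa + log([A^-]/[HA]) = 3.85 + log(0.001295/0.003361) = 3.85 + (-0.41) = 3.44.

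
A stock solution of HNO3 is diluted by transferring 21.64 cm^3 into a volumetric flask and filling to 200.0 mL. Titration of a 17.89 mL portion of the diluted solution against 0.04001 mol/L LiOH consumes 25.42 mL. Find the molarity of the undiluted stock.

n(LiOH) = 0.04001 x 0.02542 = 0.001017 mol.
n(HNO3) in the aliquot = 0.001017 mol.
[diluted HNO3] = 0.001017 / 0.01789 = 0.05685 M.
Dilution factor = 200.0/21.64 = 9.242, so [stock] = 0.05685 x 9.242 = 0.525 M.

0.525 M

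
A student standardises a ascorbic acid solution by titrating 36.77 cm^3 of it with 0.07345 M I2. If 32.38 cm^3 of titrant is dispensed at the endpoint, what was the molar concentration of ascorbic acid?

n(I2) = 0.07345 x 0.03238 = 0.002378 mol.
From the balanced equation, 1 mol I2 reacts with 1 mol ascorbic acid, so n(ascorbic acid) = 0.002378 x 1/1 = 0.002378 mol.
[ascorbic acid] = 0.002378 / 0.03677 L = 0.0647 M.

0.0647 M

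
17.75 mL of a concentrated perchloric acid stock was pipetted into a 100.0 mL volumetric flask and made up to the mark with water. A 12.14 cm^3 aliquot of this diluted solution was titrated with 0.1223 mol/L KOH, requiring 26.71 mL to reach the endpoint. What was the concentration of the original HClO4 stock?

n(KOH) = 0.1223 x 0.02671 = 0.003267 mol.
n(HClO4) in the aliquot = 0.003267 mol.
[diluted HClO4] = 0.003267 / 0.01214 = 0.2691 M.
Dilution factor = 100.0/17.75 = 5.634, so [stock] = 0.2691 x 5.634 = 1.52 M.

1.52 M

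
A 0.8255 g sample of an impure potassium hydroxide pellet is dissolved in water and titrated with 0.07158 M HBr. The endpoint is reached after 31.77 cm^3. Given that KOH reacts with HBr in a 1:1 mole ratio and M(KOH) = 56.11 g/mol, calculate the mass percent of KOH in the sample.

n(HBr) = 0.07158 x 0.03177 = 0.002274 mol.
n(KOH) = 0.002274 / 1 = 0.002274 mol.
mass of KOH = 0.002274 x 56.11 = 0.1276 g.
% purity = 0.1276 / 0.8255 x 100 = 15.5%.

15.5%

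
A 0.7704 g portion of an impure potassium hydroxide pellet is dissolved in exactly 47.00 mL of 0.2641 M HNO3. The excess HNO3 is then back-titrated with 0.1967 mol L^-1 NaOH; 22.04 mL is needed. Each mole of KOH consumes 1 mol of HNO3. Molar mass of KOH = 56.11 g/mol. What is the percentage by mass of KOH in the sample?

58.8%

Total n(HNO3) added = 0.2641 x 0.04700 = 0.01241 mol.
n(NaOH) used = 0.1967 x 0.02204 = 0.004335 mol, which equals the excess n(HNO3).
So n(HNO3) consumed by the sample = 0.01241 - 0.004335 = 0.008077 mol.
n(KOH) = 0.008077 / 1 = 0.008077 mol.
mass KOH = 0.008077 x 56.11 = 0.4532 g, so %KOH = 0.4532/0.7704 x 100 = 58.8%.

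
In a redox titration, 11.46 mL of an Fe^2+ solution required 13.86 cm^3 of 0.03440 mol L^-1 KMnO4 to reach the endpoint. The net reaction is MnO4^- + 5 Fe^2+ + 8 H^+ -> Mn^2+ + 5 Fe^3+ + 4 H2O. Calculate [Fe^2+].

0.208 M

n(KMnO4) = 0.03440 x 0.01386 = 0.0004768 mol.
From the balanced equation, 1 mol KMnO4 reacts with 5 mol Fe^2+, so n(Fe^2+) = 0.0004768 x 5/1 = 0.002384 mol.
[Fe^2+] = 0.002384 / 0.01146 L = 0.208 M.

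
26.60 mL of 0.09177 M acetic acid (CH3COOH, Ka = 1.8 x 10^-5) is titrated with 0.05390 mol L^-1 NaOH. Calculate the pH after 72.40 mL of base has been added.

n(acid) = 0.09177 x 0.02660 = 0.002441 mol; n(NaOH) added = 0.05390 x 0.07240 = 0.003902 mol.
Base is in excess by 0.003902 - 0.002441 = 0.001461 mol in a total volume of 0.09900 L.
[OH^-] = 0.001461/0.09900 = 0.01476 M, so pOH = 1.83 and pH = 14.00 - 1.83 = 12.17.

12.17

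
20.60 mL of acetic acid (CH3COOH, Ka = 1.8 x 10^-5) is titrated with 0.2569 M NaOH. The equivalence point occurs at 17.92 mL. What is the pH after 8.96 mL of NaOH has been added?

8.96 mL is exactly half the equivalence volume (17.92/2), i.e. the half-equivalence point.
There, n(HA) = n(A^-), so pH = pKa = -log(1.8 x 10^-5) = 4.74.

4.74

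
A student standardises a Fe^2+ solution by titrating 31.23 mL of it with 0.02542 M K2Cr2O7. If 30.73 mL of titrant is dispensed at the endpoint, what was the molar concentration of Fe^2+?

0.150 M

n(K2Cr2O7) = 0.02542 x 0.03073 = 0.0007812 mol.
From the balanced equation, 1 mol K2Cr2O7 reacts with 6 mol Fe^2+, so n(Fe^2+) = 0.0007812 x 6/1 = 0.004687 mol.
[Fe^2+] = 0.004687 / 0.03123 L = 0.150 M.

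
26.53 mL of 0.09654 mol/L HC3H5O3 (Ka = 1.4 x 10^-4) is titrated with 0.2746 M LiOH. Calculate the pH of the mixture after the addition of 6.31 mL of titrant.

4.17

Initial n(HC3H5O3) = 0.09654 x 0.02653 = 0.002561 mol.
n(LiOH) added = 0.2746 x 0.006310 = 0.001733 mol, converting that many moles of HC3H5O3 to C3H5O3-.
Remaining n(HC3H5O3) = 0.0008285 mol; n(C3H5O3-) = 0.001733 mol.
By Henderson-Hasselbalch, pH = pKa + log([A^-]/[HA]) = 3.85 + log(0.001733/0.0008285) = 3.85 + (+0.32) = 4.17.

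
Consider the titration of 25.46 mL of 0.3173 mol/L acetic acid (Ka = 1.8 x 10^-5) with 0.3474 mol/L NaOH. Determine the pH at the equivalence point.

n(CH3COOH) = 0.3173 x 0.02546 = 0.008078 mol; V(NaOH) at equivalence = 0.008078/0.3474 = 0.02325 L.
At equivalence all the acid is converted to CH3COO-; total volume = 0.02546 + 0.02325 = 0.04871 L, so [CH3COO-] = 0.008078/0.04871 = 0.1658 M.
Kb = Kw/Ka = 1.0e-14 / 1.8 x 10^-5 = 5.56e-10.
[OH^-] = sqrt(Kb x [CH3COO-]) = sqrt(5.56e-10 x 0.1658) = 9.60e-6 M.
pOH = 5.02, so pH = 14.00 - 5.02 = 8.98.

8.98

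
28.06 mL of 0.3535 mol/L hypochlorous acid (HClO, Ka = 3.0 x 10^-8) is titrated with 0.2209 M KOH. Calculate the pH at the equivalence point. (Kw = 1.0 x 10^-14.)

n(HClO) = 0.3535 x 0.02806 = 0.009919 mol; V(KOH) at equivalence = 0.009919/0.2209 = 0.04490 L.
At equivalence all the acid is converted to ClO-; total volume = 0.02806 + 0.04490 = 0.07296 L, so [ClO-] = 0.009919/0.07296 = 0.1359 M.
Kb = Kw/Ka = 1.0e-14 / 3.0 x 10^-8 = 3.33e-7.
[OH^-] = sqrt(Kb x [ClO-]) = sqrt(3.33e-7 x 0.1359) = 0.000213 M.
pOH = 3.67, so pH = 14.00 - 3.67 = 10.33.

10.33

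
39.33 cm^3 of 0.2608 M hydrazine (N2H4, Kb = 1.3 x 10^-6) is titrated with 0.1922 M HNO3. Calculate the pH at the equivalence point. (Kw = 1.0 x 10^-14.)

n(N2H4) = 0.2608 x 0.03933 = 0.01026 mol; V(HNO3) at equivalence = 0.01026/0.1922 = 0.05337 L.
At equivalence the base is fully converted to N2H5+; total volume = 0.09270 L, so [N2H5+] = 0.01026/0.09270 = 0.1107 M.
Ka(N2H5+) = Kw/Kb = 1.0e-14 / 1.3 x 10^-6 = 7.69e-9.
[H^+] = sqrt(Ka x [N2H5+]) = sqrt(7.69e-9 x 0.1107) = 2.92e-5 M.
pH = -log(2.92e-5) = 4.53.

4.53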